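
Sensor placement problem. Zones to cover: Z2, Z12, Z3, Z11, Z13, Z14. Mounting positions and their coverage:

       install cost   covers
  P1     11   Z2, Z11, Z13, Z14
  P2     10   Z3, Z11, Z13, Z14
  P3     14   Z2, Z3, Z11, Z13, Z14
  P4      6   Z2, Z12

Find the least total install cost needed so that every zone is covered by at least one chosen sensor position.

P2, P4 cover every zone at install cost 10 + 6 = 16.
Any cover uses at least 2 sensor positions; among all covering selections none totals below 16.

16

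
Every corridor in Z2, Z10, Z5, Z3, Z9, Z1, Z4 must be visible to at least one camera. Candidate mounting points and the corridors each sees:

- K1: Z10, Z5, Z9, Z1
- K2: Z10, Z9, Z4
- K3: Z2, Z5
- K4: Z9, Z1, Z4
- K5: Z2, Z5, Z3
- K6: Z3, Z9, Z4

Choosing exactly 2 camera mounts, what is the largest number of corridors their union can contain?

Choosing K1, K5 covers {Z2, Z10, Z5, Z3, Z9, Z1} — 6 corridors.
No choice of 2 camera mounts does better; here Z4 is left uncovered.

6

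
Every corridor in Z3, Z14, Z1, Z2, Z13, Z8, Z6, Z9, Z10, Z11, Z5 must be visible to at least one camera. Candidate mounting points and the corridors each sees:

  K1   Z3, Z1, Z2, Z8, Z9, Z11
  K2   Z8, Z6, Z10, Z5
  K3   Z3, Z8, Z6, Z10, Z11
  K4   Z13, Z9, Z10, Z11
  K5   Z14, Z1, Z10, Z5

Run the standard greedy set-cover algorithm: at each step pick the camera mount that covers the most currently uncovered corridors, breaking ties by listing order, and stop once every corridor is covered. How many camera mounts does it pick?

Pick 1: K1 covers 6 new corridors (Z3, Z1, Z2, Z8, Z9, Z11).
Pick 2: K2 covers 3 new corridors (Z6, Z10, Z5).
Pick 3: K4 covers 1 new corridors (Z13).
Pick 4: K5 covers 1 new corridors (Z14).
Greedy uses 4 camera mounts.

4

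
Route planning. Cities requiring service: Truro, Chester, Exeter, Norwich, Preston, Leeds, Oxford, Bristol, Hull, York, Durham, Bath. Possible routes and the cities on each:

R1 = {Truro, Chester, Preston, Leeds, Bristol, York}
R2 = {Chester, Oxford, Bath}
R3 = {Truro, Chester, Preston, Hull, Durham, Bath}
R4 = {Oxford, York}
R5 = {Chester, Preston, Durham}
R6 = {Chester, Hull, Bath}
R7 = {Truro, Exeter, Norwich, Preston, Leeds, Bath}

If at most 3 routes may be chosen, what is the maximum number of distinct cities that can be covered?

11

Choosing R1, R3, R7 covers {Truro, Chester, Exeter, Norwich, Preston, Leeds, Bristol, Hull, York, Durham, Bath} — 11 cities.
No choice of 3 routes does better; here Oxford is left uncovered.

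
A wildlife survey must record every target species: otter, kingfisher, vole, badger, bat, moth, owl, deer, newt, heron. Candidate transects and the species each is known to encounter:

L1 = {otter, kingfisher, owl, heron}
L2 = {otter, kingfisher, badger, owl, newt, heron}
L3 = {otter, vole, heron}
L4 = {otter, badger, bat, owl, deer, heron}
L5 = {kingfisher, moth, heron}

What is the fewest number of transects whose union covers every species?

L2, L3, L4, L5 together cover {otter, kingfisher, vole, badger, bat, moth, owl, deer, newt, heron} — every species.
No 3 of the 5 transects cover everything (all 10 triples fall short), so 4 is minimum.

4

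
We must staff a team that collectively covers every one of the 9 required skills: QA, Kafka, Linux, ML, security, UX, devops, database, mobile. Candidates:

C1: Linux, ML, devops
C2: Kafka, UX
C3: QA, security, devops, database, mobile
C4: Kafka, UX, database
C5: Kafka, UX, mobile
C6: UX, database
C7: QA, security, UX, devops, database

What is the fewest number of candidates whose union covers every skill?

C1, C2, C3 together cover {QA, Kafka, Linux, ML, security, UX, devops, database, mobile} — every skill.
No 2 of the 7 candidates cover everything (all 21 pairs fall short), so 3 is minimum.

3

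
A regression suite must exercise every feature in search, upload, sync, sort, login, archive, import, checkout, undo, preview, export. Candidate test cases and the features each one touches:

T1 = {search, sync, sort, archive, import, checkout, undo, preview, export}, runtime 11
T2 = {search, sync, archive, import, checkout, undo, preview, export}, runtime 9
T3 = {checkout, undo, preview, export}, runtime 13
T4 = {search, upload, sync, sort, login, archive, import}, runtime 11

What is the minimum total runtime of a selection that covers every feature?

20

T2, T4 cover every feature at runtime 9 + 11 = 20.
Any cover uses at least 2 test cases; among all covering selections none totals below 20.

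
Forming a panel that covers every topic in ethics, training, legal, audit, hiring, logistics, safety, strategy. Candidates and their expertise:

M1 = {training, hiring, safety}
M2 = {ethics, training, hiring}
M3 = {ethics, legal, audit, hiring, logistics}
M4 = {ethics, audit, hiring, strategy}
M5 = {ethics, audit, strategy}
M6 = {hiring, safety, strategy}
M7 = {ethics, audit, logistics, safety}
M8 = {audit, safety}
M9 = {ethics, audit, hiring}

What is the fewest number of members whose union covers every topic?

M1, M3, M4 together cover {ethics, training, legal, audit, hiring, logistics, safety, strategy} — every topic.
No 2 of the 9 members cover everything (all 36 pairs fall short), so 3 is minimum.

3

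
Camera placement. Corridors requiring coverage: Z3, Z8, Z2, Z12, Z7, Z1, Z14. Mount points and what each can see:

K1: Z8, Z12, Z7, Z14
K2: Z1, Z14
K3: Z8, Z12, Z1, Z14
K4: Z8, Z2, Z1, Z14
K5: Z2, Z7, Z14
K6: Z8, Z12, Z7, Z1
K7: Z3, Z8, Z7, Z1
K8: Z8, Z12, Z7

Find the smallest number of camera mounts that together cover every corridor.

3

K1, K4, K7 together cover {Z3, Z8, Z2, Z12, Z7, Z1, Z14} — every corridor.
No 2 of the 8 camera mounts cover everything (all 28 pairs fall short), so 3 is minimum.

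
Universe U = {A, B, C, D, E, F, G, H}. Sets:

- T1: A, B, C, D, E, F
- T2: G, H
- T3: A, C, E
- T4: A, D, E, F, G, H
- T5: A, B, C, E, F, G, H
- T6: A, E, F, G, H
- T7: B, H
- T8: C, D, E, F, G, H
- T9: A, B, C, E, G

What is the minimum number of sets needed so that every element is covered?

T1, T2 together cover {A, B, C, D, E, F, G, H} — every element.
No single set contains all 8 elements, so 2 is optimal.

2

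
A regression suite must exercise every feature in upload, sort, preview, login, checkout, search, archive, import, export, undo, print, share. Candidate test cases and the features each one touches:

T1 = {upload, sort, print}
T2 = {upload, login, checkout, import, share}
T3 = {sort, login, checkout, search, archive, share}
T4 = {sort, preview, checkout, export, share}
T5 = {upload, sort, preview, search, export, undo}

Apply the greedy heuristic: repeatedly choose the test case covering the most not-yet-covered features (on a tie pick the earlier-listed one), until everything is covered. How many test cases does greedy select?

Pick 1: T3 covers 6 new features (sort, login, checkout, search, archive, share).
Pick 2: T5 covers 4 new features (upload, preview, export, undo).
Pick 3: T1 covers 1 new features (print).
Pick 4: T2 covers 1 new features (import).
Greedy uses 4 test cases.

4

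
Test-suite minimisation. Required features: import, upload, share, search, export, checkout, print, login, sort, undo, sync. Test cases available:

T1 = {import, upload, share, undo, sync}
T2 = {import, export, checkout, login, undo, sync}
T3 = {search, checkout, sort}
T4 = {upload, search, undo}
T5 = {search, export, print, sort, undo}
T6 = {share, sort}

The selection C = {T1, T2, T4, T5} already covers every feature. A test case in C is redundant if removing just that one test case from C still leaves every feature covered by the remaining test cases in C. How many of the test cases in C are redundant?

1

Drop T1: share uncovered — not redundant.
Drop T2: checkout, login uncovered — not redundant.
Drop T4: the rest still cover every feature — redundant.
Drop T5: print, sort uncovered — not redundant.
1 redundant: T4.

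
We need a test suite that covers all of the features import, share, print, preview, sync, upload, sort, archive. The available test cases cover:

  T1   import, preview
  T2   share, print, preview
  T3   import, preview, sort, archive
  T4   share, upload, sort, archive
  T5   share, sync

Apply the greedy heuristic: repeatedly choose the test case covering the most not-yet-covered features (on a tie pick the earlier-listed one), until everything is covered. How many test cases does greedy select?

Pick 1: T3 covers 4 new features (import, preview, sort, archive).
Pick 2: T2 covers 2 new features (share, print).
Pick 3: T4 covers 1 new features (upload).
Pick 4: T5 covers 1 new features (sync).
Greedy uses 4 test cases.

4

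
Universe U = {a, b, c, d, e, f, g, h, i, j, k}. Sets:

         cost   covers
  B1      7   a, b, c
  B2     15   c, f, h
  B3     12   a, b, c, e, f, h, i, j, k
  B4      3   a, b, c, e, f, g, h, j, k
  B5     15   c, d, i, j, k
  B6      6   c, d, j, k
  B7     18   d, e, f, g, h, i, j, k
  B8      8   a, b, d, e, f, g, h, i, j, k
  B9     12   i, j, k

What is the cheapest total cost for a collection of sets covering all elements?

B4, B8 cover every element at cost 3 + 8 = 11.
Any cover uses at least 2 sets; among all covering selections none totals below 11.

11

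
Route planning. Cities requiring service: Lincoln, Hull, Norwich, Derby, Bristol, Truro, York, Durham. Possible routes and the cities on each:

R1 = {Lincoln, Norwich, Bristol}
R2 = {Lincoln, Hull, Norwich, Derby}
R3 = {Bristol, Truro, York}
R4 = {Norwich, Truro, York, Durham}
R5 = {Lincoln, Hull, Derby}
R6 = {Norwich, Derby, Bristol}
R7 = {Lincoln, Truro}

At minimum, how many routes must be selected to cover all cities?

R1, R2, R4 together cover {Lincoln, Hull, Norwich, Derby, Bristol, Truro, York, Durham} — every city.
No 2 of the 7 routes cover everything (all 21 pairs fall short), so 3 is minimum.

3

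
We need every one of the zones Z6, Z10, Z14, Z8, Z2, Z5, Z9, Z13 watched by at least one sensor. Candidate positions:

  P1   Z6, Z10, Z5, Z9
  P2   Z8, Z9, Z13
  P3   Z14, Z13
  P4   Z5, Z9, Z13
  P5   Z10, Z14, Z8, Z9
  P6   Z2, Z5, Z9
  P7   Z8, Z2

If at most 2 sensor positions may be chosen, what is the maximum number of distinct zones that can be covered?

Choosing P1, P2 covers {Z6, Z10, Z8, Z5, Z9, Z13} — 6 zones.
No choice of 2 sensor positions does better; here Z14, Z2 are left uncovered.

6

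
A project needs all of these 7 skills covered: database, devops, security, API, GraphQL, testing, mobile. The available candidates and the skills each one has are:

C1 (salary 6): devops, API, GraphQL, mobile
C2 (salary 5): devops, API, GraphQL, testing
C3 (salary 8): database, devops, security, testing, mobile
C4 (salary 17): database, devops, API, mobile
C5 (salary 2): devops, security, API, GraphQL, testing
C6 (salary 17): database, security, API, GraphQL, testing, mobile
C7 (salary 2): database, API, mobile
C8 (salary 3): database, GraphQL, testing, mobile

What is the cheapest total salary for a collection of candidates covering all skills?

C5, C7 cover every skill at salary 2 + 2 = 4.
Any cover uses at least 2 candidates; among all covering selections none totals below 4.

4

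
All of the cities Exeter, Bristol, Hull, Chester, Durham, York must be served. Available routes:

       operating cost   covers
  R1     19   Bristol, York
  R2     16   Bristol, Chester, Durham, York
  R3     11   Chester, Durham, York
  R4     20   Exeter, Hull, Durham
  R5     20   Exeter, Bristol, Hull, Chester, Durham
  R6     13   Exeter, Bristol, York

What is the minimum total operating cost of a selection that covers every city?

R3, R5 cover every city at operating cost 11 + 20 = 31.
Any cover uses at least 2 routes; among all covering selections none totals below 31.
Greedy by coverage-per-operating cost would pick R3, R6, R4 for 44 — worse than the optimum 31.

31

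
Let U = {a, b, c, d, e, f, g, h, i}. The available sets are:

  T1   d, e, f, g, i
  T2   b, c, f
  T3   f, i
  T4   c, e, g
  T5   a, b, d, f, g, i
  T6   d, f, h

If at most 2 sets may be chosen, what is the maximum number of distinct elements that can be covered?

8

Choosing T4, T5 covers {a, b, c, d, e, f, g, i} — 8 elements.
No choice of 2 sets does better; here h is left uncovered.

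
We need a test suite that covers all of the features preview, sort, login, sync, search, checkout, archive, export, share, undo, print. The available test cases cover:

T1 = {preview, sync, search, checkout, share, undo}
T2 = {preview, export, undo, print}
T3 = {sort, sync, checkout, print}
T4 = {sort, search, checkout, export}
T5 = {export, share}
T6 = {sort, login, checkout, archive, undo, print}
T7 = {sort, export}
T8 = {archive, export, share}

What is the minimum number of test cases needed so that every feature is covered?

3

T1, T2, T6 together cover {preview, sort, login, sync, search, checkout, archive, export, share, undo, print} — every feature.
No 2 of the 8 test cases cover everything (all 28 pairs fall short), so 3 is minimum.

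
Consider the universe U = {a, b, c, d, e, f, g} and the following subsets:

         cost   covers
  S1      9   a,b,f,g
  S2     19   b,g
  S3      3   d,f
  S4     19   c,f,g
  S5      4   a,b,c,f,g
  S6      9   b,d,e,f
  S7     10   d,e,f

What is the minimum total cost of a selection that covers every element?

13

S5, S6 cover every element at cost 4 + 9 = 13.
Any cover uses at least 2 sets; among all covering selections none totals below 13.
Greedy by coverage-per-cost would pick S5, S3, S6 for 16 — worse than the optimum 13.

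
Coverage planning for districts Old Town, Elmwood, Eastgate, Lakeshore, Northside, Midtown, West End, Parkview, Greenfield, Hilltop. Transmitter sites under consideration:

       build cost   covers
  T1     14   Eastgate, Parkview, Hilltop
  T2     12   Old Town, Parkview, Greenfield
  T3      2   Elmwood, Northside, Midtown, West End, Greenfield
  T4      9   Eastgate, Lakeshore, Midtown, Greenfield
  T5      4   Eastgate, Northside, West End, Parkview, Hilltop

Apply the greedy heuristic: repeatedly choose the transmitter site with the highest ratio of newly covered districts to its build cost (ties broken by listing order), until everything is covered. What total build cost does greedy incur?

Pick 1: T3 adds 5 new (Elmwood, Northside, Midtown, West End, Greenfield) at build cost 2 (ratio 5/2).
Pick 2: T5 adds 3 new (Eastgate, Parkview, Hilltop) at build cost 4 (ratio 3/4).
Pick 3: T4 adds 1 new (Lakeshore) at build cost 9 (ratio 1/9).
Pick 4: T2 adds 1 new (Old Town) at build cost 12 (ratio 1/12).
Greedy total build cost: 2 + 4 + 9 + 12 = 27.

27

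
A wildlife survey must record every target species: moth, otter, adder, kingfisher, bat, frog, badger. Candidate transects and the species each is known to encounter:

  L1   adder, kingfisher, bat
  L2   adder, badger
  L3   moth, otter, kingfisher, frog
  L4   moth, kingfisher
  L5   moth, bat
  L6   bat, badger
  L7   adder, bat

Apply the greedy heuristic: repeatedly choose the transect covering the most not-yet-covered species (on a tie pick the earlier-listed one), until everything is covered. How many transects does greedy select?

Pick 1: L3 covers 4 new species (moth, otter, kingfisher, frog).
Pick 2: L1 covers 2 new species (adder, bat).
Pick 3: L2 covers 1 new species (badger).
Greedy uses 3 transects.

3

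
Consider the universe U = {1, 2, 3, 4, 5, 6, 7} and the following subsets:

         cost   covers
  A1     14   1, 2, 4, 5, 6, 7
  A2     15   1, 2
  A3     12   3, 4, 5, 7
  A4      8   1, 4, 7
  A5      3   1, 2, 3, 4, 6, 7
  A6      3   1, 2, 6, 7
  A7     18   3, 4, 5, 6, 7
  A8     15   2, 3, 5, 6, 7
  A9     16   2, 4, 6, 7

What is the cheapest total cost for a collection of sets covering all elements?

15

A3, A5 cover every element at cost 12 + 3 = 15.
Any cover uses at least 2 sets; among all covering selections none totals below 15.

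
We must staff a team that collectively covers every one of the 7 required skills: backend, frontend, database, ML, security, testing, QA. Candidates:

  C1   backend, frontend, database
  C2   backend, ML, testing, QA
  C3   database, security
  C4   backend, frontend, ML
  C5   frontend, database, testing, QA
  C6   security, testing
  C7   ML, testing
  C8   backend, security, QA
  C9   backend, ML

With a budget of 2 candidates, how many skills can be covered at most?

6

Choosing C1, C2 covers {backend, frontend, database, ML, testing, QA} — 6 skills.
No choice of 2 candidates does better; here security is left uncovered.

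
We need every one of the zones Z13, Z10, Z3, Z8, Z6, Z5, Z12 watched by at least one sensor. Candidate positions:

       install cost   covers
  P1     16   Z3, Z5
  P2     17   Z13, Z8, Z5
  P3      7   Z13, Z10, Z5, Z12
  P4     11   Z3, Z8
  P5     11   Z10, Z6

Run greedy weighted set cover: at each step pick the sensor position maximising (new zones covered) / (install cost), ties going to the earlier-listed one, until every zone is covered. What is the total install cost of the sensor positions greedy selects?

29

Pick 1: P3 adds 4 new (Z13, Z10, Z5, Z12) at install cost 7 (ratio 4/7).
Pick 2: P4 adds 2 new (Z3, Z8) at install cost 11 (ratio 2/11).
Pick 3: P5 adds 1 new (Z6) at install cost 11 (ratio 1/11).
Greedy total install cost: 7 + 11 + 11 = 29.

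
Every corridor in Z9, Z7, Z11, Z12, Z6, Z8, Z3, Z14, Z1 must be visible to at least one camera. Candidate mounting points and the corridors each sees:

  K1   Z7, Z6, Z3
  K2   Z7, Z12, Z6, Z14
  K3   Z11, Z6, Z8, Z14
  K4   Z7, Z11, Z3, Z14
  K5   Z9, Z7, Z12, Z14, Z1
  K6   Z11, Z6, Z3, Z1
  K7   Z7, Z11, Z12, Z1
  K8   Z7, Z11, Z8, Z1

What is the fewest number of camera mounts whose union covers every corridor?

K1, K3, K5 together cover {Z9, Z7, Z11, Z12, Z6, Z8, Z3, Z14, Z1} — every corridor.
No 2 of the 8 camera mounts cover everything (all 28 pairs fall short), so 3 is minimum.

3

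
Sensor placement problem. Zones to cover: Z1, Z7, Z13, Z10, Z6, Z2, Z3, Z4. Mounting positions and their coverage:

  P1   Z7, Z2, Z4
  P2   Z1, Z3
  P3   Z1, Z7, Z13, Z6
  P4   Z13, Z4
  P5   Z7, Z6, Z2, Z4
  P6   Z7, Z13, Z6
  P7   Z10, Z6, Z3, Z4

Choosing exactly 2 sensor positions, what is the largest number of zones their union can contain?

Choosing P3, P7 covers {Z1, Z7, Z13, Z10, Z6, Z3, Z4} — 7 zones.
No choice of 2 sensor positions does better; here Z2 is left uncovered.

7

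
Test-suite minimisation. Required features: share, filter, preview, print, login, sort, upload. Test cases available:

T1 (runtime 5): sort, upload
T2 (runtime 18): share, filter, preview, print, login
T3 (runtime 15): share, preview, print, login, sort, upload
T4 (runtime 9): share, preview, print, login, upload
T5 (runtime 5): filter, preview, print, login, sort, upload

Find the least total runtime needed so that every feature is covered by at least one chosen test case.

T4, T5 cover every feature at runtime 9 + 5 = 14.
Any cover uses at least 2 test cases; among all covering selections none totals below 14.

14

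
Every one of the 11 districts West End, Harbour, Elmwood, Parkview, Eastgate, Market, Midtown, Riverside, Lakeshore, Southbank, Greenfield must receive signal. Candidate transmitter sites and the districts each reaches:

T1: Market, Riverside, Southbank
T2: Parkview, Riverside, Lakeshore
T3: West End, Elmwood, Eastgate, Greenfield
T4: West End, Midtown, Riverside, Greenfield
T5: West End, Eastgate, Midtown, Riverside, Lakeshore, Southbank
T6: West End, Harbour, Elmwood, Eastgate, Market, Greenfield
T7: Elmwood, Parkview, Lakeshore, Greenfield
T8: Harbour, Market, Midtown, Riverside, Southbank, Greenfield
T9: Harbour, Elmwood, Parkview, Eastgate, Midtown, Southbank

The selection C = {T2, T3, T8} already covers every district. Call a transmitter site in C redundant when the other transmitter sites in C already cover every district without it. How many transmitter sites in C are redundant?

0

Drop T2: Parkview, Lakeshore uncovered — not redundant.
Drop T3: West End, Elmwood, Eastgate uncovered — not redundant.
Drop T8: Harbour, Market, Midtown, Southbank uncovered — not redundant.
None of the transmitter sites in C is redundant.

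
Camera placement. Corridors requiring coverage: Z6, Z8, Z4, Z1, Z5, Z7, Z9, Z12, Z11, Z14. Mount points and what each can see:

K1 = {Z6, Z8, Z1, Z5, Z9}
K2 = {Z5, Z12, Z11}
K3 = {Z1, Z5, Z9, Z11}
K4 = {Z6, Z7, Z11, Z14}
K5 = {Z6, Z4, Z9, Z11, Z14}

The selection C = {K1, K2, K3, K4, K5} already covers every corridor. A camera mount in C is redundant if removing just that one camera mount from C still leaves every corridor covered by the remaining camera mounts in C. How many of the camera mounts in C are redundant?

1

Drop K1: Z8 uncovered — not redundant.
Drop K2: Z12 uncovered — not redundant.
Drop K3: the rest still cover every corridor — redundant.
Drop K4: Z7 uncovered — not redundant.
Drop K5: Z4 uncovered — not redundant.
1 redundant: K3.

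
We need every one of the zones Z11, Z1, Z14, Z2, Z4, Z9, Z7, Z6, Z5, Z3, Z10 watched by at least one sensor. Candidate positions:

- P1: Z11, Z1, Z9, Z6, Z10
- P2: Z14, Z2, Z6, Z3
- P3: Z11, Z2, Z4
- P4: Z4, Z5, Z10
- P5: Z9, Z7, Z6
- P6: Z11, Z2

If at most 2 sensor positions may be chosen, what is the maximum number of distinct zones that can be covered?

Choosing P1, P2 covers {Z11, Z1, Z14, Z2, Z9, Z6, Z3, Z10} — 8 zones.
No choice of 2 sensor positions does better; here Z4, Z7, Z5 are left uncovered.

8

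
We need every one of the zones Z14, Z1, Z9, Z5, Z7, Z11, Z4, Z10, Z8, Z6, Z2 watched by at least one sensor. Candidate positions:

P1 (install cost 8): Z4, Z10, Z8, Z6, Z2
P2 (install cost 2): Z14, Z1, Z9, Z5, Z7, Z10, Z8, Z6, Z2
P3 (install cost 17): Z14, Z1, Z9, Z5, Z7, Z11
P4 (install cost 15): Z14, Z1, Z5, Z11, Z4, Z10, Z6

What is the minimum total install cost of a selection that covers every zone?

P2, P4 cover every zone at install cost 2 + 15 = 17.
Any cover uses at least 2 sensor positions; among all covering selections none totals below 17.

17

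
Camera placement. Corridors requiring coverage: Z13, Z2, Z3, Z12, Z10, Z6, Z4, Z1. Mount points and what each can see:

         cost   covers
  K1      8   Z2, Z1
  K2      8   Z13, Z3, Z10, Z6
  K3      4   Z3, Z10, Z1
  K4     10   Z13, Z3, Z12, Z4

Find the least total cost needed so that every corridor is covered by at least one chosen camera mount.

26

K1, K2, K4 cover every corridor at cost 8 + 8 + 10 = 26.
Any cover uses at least 3 camera mounts; among all covering selections none totals below 26.
Greedy by coverage-per-cost would pick K3, K4, K1, K2 for 30 — worse than the optimum 26.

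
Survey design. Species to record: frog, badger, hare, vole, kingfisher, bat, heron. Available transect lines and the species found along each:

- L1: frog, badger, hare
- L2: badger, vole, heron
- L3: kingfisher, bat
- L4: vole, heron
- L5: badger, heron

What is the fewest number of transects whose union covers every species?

L1, L2, L3 together cover {frog, badger, hare, vole, kingfisher, bat, heron} — every species.
No 2 of the 5 transects cover everything (all 10 pairs fall short), so 3 is minimum.

3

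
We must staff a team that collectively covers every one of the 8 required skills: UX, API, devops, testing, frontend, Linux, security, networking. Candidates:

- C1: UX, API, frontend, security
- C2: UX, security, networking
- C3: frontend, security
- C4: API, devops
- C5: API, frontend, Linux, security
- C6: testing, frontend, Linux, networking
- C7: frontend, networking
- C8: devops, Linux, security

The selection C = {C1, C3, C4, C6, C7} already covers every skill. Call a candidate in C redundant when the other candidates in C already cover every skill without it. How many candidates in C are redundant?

Drop C1: UX uncovered — not redundant.
Drop C3: the rest still cover every skill — redundant.
Drop C4: devops uncovered — not redundant.
Drop C6: testing, Linux uncovered — not redundant.
Drop C7: the rest still cover every skill — redundant.
2 redundant: C3, C7.

2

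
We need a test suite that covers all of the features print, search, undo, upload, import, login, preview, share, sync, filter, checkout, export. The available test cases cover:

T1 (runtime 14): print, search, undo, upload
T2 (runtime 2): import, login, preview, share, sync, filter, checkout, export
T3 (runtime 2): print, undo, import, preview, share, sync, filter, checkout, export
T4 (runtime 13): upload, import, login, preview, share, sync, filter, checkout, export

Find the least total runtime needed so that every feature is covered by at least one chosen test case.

T1, T2 cover every feature at runtime 14 + 2 = 16.
Any cover uses at least 2 test cases; among all covering selections none totals below 16.
Greedy by coverage-per-runtime would pick T3, T2, T1 for 18 — worse than the optimum 16.

16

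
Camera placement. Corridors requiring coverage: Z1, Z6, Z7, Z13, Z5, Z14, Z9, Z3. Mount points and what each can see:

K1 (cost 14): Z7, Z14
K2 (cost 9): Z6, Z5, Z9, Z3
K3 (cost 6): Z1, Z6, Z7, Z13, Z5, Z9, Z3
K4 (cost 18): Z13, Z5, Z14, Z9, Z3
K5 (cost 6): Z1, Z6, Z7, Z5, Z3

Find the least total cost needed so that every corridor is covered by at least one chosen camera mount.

20

K1, K3 cover every corridor at cost 14 + 6 = 20.
Any cover uses at least 2 camera mounts; among all covering selections none totals below 20.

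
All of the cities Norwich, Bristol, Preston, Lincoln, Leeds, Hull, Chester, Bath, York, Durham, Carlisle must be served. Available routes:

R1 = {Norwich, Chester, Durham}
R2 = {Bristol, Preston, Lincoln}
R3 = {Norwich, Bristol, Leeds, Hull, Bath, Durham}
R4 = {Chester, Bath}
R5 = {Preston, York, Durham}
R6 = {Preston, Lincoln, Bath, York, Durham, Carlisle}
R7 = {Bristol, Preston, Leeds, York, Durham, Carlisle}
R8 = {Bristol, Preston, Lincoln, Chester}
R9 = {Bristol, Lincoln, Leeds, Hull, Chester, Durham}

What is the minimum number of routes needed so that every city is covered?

3

R1, R3, R6 together cover {Norwich, Bristol, Preston, Lincoln, Leeds, Hull, Chester, Bath, York, Durham, Carlisle} — every city.
No 2 of the 9 routes cover everything (all 36 pairs fall short), so 3 is minimum.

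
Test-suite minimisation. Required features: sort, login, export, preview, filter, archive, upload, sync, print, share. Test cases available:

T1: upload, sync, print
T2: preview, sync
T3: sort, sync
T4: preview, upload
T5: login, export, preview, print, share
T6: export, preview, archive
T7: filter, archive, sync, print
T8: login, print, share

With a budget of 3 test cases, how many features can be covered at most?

Choosing T1, T5, T7 covers {login, export, preview, filter, archive, upload, sync, print, share} — 9 features.
No choice of 3 test cases does better; here sort is left uncovered.

9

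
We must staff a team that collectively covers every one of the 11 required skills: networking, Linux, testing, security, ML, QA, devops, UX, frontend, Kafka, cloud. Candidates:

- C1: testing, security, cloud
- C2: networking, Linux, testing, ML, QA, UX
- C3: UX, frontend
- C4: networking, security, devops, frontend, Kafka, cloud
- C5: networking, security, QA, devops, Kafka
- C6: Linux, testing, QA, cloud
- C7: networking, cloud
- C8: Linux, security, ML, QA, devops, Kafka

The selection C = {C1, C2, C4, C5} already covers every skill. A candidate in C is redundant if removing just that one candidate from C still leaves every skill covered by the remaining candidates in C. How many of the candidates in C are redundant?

Drop C1: the rest still cover every skill — redundant.
Drop C2: Linux, ML, UX uncovered — not redundant.
Drop C4: frontend uncovered — not redundant.
Drop C5: the rest still cover every skill — redundant.
2 redundant: C1, C5.

2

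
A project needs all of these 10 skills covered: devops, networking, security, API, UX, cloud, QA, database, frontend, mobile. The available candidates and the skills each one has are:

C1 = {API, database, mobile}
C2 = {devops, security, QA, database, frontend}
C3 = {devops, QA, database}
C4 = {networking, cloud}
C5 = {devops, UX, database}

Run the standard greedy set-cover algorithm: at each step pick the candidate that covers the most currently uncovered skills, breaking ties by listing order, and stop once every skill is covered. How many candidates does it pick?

Pick 1: C2 covers 5 new skills (devops, security, QA, database, frontend).
Pick 2: C1 covers 2 new skills (API, mobile).
Pick 3: C4 covers 2 new skills (networking, cloud).
Pick 4: C5 covers 1 new skills (UX).
Greedy uses 4 candidates.

4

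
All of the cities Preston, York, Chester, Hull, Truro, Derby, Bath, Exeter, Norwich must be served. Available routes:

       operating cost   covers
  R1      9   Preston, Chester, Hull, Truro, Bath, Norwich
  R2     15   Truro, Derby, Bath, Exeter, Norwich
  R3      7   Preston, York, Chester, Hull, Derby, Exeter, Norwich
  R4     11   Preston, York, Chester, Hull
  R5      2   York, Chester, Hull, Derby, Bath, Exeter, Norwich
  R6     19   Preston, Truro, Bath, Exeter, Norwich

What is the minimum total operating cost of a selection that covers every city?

R1, R5 cover every city at operating cost 9 + 2 = 11.
Any cover uses at least 2 routes; among all covering selections none totals below 11.

11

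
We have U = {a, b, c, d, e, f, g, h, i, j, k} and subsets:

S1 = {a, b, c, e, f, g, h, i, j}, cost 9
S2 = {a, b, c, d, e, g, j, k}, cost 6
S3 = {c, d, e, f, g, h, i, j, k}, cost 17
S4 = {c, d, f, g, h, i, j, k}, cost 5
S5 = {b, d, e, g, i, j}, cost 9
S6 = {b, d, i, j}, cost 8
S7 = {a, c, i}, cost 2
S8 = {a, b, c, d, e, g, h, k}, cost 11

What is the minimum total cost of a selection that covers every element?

S2, S4 cover every element at cost 6 + 5 = 11.
Any cover uses at least 2 sets; among all covering selections none totals below 11.

11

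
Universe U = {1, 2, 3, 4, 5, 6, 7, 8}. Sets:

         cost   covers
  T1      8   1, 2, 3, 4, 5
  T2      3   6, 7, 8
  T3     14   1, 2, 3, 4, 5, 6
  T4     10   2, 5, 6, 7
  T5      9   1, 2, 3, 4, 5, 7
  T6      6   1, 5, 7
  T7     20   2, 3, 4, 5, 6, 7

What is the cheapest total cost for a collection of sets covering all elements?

T1, T2 cover every element at cost 8 + 3 = 11.
Any cover uses at least 2 sets; among all covering selections none totals below 11.

11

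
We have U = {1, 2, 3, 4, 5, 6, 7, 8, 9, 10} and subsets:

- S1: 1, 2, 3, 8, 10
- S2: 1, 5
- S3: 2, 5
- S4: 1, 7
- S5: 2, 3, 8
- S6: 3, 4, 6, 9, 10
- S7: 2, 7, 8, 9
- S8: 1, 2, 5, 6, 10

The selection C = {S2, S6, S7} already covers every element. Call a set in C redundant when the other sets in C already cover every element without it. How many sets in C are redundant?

0

Drop S2: 1, 5 uncovered — not redundant.
Drop S6: 3, 4, 6, 10 uncovered — not redundant.
Drop S7: 2, 7, 8 uncovered — not redundant.
None of the sets in C is redundant.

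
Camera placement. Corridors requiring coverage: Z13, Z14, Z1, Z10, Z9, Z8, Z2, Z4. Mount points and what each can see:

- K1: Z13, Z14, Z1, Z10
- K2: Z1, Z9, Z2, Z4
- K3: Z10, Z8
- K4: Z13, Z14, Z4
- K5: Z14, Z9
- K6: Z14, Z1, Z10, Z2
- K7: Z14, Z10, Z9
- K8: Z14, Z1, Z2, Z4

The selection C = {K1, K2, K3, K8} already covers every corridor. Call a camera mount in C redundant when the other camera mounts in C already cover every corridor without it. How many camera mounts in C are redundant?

Drop K1: Z13 uncovered — not redundant.
Drop K2: Z9 uncovered — not redundant.
Drop K3: Z8 uncovered — not redundant.
Drop K8: the rest still cover every corridor — redundant.
1 redundant: K8.

1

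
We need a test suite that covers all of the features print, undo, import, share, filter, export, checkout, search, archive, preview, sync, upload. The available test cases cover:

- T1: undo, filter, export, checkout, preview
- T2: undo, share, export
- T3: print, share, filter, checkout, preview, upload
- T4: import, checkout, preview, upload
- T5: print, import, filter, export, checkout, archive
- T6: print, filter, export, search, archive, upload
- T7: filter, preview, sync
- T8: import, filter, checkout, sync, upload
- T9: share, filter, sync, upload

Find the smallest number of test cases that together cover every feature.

4

T1, T2, T6, T8 together cover {print, undo, import, share, filter, export, checkout, search, archive, preview, sync, upload} — every feature.
No 3 of the 9 test cases cover everything (all 84 triples fall short), so 4 is minimum.
Greedy (largest uncovered first) would take T3, T5, T1, T6, T7 — 5 test cases — but 4 suffice.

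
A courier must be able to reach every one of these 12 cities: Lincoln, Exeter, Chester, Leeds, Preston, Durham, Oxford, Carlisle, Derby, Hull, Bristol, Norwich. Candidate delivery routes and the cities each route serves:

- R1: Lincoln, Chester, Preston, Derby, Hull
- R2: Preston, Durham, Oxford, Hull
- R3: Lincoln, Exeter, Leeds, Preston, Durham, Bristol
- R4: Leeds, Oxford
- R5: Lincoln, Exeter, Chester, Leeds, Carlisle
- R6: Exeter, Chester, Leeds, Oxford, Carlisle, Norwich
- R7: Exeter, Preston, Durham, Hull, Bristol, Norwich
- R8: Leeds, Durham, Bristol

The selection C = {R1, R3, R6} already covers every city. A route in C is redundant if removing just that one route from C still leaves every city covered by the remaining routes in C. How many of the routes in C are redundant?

Drop R1: Derby, Hull uncovered — not redundant.
Drop R3: Durham, Bristol uncovered — not redundant.
Drop R6: Oxford, Carlisle, Norwich uncovered — not redundant.
None of the routes in C is redundant.

0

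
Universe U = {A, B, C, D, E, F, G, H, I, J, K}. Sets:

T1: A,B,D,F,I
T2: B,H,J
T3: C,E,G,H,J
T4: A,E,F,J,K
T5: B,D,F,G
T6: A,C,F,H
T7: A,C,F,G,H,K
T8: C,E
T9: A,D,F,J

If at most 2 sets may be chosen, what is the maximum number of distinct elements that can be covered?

Choosing T1, T3 covers {A, B, C, D, E, F, G, H, I, J} — 10 elements.
No choice of 2 sets does better; here K is left uncovered.

10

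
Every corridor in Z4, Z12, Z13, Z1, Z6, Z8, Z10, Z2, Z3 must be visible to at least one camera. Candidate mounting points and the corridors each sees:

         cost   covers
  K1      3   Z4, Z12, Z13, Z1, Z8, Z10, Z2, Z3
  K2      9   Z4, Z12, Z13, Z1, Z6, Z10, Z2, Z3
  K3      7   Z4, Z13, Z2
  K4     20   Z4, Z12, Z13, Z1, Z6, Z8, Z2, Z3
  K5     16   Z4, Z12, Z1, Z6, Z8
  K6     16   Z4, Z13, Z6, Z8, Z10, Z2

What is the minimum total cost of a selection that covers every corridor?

12

K1, K2 cover every corridor at cost 3 + 9 = 12.
Any cover uses at least 2 camera mounts; among all covering selections none totals below 12.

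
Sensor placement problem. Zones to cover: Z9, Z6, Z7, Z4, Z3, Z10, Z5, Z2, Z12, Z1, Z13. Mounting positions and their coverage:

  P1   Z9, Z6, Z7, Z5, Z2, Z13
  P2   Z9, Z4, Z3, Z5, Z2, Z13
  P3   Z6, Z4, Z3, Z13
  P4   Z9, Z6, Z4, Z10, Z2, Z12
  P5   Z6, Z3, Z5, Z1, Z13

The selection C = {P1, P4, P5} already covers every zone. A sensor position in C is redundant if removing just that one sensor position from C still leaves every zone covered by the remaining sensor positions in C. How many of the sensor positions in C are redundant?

0

Drop P1: Z7 uncovered — not redundant.
Drop P4: Z4, Z10, Z12 uncovered — not redundant.
Drop P5: Z3, Z1 uncovered — not redundant.
None of the sensor positions in C is redundant.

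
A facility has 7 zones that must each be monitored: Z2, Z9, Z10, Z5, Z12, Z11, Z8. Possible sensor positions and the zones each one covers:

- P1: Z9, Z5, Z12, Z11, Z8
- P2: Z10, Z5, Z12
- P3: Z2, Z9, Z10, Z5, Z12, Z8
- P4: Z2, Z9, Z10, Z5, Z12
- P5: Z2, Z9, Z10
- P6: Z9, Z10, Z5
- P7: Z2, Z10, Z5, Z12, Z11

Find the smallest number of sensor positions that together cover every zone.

2

P1, P3 together cover {Z2, Z9, Z10, Z5, Z12, Z11, Z8} — every zone.
No single sensor position contains all 7 zones, so 2 is optimal.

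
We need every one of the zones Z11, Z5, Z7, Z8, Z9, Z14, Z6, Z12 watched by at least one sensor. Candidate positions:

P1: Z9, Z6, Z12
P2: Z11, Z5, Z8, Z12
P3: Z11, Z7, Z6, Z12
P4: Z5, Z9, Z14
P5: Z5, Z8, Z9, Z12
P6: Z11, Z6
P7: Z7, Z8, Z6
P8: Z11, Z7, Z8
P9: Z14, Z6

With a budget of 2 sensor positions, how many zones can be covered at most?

Choosing P3, P4 covers {Z11, Z5, Z7, Z9, Z14, Z6, Z12} — 7 zones.
No choice of 2 sensor positions does better; here Z8 is left uncovered.

7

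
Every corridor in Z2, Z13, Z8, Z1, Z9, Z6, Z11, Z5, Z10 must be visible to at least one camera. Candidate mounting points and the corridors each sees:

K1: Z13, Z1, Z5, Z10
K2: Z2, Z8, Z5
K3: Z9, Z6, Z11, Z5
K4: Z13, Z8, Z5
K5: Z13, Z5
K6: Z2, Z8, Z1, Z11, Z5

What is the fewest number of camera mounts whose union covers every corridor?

K1, K2, K3 together cover {Z2, Z13, Z8, Z1, Z9, Z6, Z11, Z5, Z10} — every corridor.
No 2 of the 6 camera mounts cover everything (all 15 pairs fall short), so 3 is minimum.

3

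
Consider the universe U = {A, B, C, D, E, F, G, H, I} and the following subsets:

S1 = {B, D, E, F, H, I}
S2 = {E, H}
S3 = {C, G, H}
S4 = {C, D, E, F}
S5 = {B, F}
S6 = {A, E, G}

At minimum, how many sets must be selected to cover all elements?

3

S1, S3, S6 together cover {A, B, C, D, E, F, G, H, I} — every element.
No 2 of the 6 sets cover everything (all 15 pairs fall short), so 3 is minimum.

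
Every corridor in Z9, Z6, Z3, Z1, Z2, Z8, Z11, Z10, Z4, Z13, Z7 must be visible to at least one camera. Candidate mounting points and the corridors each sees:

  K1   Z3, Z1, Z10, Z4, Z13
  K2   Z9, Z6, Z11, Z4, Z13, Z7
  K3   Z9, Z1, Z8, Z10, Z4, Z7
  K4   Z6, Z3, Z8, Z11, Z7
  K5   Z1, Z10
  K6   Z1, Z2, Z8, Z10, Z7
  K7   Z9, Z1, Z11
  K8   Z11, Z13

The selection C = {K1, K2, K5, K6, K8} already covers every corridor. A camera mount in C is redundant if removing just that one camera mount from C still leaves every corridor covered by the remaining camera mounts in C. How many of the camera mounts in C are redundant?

Drop K1: Z3 uncovered — not redundant.
Drop K2: Z9, Z6 uncovered — not redundant.
Drop K5: the rest still cover every corridor — redundant.
Drop K6: Z2, Z8 uncovered — not redundant.
Drop K8: the rest still cover every corridor — redundant.
2 redundant: K5, K8.

2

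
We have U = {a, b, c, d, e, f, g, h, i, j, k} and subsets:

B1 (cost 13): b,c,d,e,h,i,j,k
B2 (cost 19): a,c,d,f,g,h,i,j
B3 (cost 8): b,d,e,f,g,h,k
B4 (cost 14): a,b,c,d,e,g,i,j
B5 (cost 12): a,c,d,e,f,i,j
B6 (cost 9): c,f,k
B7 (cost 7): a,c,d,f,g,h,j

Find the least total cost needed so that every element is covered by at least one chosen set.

20

B1, B7 cover every element at cost 13 + 7 = 20.
Any cover uses at least 2 sets; among all covering selections none totals below 20.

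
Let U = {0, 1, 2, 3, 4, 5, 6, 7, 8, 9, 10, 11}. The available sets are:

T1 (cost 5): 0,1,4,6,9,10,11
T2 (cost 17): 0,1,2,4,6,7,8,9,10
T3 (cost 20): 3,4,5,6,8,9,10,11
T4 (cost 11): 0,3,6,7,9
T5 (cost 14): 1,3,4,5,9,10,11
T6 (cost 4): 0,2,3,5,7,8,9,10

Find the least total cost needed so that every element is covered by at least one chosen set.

9

T1, T6 cover every element at cost 5 + 4 = 9.
Any cover uses at least 2 sets; among all covering selections none totals below 9.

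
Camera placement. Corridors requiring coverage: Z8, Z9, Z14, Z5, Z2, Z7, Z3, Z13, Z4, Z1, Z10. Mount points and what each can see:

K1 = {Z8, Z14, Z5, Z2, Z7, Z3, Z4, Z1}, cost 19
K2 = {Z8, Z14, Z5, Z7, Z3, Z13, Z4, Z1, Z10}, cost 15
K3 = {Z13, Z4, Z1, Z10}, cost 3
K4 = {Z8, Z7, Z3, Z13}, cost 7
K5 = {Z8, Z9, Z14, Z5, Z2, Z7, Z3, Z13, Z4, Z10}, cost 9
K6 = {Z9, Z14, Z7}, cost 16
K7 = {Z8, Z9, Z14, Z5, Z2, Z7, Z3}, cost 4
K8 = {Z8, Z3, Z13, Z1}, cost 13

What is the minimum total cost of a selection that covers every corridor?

7

K3, K7 cover every corridor at cost 3 + 4 = 7.
Any cover uses at least 2 camera mounts; among all covering selections none totals below 7.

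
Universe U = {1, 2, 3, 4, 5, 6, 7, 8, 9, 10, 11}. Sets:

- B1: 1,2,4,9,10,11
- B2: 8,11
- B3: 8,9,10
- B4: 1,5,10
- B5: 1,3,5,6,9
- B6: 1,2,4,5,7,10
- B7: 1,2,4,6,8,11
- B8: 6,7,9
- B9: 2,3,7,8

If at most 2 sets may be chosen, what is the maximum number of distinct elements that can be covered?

Choosing B1, B5 covers {1, 2, 3, 4, 5, 6, 9, 10, 11} — 9 elements.
No choice of 2 sets does better; here 7, 8 are left uncovered.

9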